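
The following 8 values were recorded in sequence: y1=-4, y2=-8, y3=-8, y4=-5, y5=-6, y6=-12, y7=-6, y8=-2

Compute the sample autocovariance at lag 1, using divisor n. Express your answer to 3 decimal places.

Mean ȳ = (-4 − 8 − 8 − 5 − 6 − 12 − 6 − 2)/8 = -6.3750
Deviations: 2.3750, -1.6250, -1.6250, 1.3750, 0.3750, -5.6250, 0.3750, 4.3750
Σ_{t=1}^{7}(y_t−ȳ)(y_{t+1}−ȳ) = -5.5156
γ_1 = -5.5156 / 8 = -0.689

-0.689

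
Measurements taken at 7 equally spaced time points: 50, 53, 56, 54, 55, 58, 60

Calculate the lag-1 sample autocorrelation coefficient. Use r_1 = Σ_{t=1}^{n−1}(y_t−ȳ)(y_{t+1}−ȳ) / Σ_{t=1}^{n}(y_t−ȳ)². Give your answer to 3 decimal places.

0.337

Mean ȳ = (50 + 53 + 56 + 54 + 55 + 58 + 60)/7 = 55.1429
Deviations from mean: -5.1429, -2.1429, 0.8571, -1.1429, -0.1429, 2.8571, 4.8571
Σ(y_t−ȳ)(y_{t+1}−ȳ) = (11.0204) + (-1.8367) + (-0.9796) + (0.1633) + (-0.4082) + (13.8776) = 21.8367
Denominator Σ(y_t−ȳ)² = 64.8571
r_1 = 21.8367 / 64.8571 = 0.337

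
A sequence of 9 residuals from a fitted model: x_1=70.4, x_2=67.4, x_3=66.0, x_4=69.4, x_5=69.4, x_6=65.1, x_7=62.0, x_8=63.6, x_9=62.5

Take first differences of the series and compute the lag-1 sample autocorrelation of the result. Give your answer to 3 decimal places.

First differences Δx: -3.0, -1.4, 3.4, 0.0, -4.3, -3.1, 1.6, -1.1
Mean of differences = -0.9875
Numerator Σ(Δx_t−Δx̄)(Δx_{t+1}−Δx̄) = 1.3223
Denominator Σ(Δx_t−Δx̄)² = 46.5888
r_1(Δx) = 1.3223 / 46.5888 = 0.028

0.028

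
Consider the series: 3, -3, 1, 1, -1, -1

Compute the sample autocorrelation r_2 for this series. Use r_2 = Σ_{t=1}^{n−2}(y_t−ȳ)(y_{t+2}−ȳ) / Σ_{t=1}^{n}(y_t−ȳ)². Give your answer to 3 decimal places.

Mean ȳ = (3 − 3 + 1 + 1 − 1 − 1)/6 = 0.0000
Deviations from mean: 3.0000, -3.0000, 1.0000, 1.0000, -1.0000, -1.0000
Σ(y_t−ȳ)(y_{t+2}−ȳ) = (3.0000) + (-3.0000) + (-1.0000) + (-1.0000) = -2.0000
Denominator Σ(y_t−ȳ)² = 22.0000
r_2 = -2.0000 / 22.0000 = -0.091

-0.091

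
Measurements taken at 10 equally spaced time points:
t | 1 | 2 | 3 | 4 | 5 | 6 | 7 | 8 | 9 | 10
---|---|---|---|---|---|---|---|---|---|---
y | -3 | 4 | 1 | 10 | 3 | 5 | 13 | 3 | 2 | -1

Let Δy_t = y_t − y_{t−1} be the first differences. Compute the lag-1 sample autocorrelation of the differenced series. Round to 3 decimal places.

-0.480

First differences Δy: 7, -3, 9, -7, 2, 8, -10, -1, -3
Mean of differences = 0.2222
Numerator Σ(Δy_t−Δȳ)(Δy_{t+1}−Δȳ) = -175.6049
Denominator Σ(Δy_t−Δȳ)² = 365.5556
r_1(Δy) = -175.6049 / 365.5556 = -0.480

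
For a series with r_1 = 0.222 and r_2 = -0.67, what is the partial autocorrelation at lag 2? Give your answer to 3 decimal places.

φ_{22} = (r_2 − r_1²) / (1 − r_1²)
r_1² = (0.222)² = 0.049284
Numerator = -0.67 − 0.0493 = -0.7193; denominator = 1 − 0.0493 = 0.9507
φ_{22} = -0.7193 / 0.9507 = -0.757

-0.757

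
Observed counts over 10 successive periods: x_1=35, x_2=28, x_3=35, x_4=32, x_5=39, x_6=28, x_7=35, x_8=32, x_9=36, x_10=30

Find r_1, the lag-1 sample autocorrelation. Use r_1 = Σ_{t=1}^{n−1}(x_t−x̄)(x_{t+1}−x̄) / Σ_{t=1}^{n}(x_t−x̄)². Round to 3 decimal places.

-0.695

Mean x̄ = (35 + 28 + 35 + 32 + 39 + 28 + 35 + 32 + 36 + 30)/10 = 33.0000
Numerator Σ_{t=1}^{9}(x_t−x̄)(x_{t+1}−x̄) = -82.0000
Denominator Σ(x_t−x̄)² = 118.0000
r_1 = -82.0000 / 118.0000 = -0.695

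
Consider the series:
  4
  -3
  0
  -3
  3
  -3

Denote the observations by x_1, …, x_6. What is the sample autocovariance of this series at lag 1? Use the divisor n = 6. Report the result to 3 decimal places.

-5.185

Mean x̄ = (4 − 3 + 0 − 3 + 3 − 3)/6 = -0.3333
Σ_{t=1}^{5}(x_t−x̄)(x_{t+1}−x̄) = -31.1111
γ_1 = -31.1111 / 6 = -5.185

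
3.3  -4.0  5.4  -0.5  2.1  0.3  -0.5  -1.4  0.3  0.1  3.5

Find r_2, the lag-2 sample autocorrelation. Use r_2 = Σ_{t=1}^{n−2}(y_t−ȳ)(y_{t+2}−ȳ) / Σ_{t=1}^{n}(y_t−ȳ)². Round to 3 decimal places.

Mean ȳ = (3.3 − 4.0 + 5.4 − 0.5 + 2.1 + 0.3 − 0.5 − 1.4 + 0.3 + 0.1 + 3.5)/11 = 0.7818
Numerator Σ_{t=1}^{9}(y_t−ȳ)(y_{t+2}−ȳ) = 24.6212
Denominator Σ(y_t−ȳ)² = 68.6364
r_2 = 24.6212 / 68.6364 = 0.359

0.359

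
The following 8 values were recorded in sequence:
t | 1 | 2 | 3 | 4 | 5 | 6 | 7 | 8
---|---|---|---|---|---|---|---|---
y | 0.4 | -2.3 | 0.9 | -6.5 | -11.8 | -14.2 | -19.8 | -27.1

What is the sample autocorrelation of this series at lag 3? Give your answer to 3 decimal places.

Mean ȳ = (0.4 − 2.3 + 0.9 − 6.5 − 11.8 − 14.2 − 19.8 − 27.1)/8 = -10.0500
Σ(y_t−ȳ)(y_{t+3}−ȳ) = (37.0975) + (-13.5625) + (-45.4425) + (-34.6125) + (29.8375) = -26.6825
Denominator Σ(y_t−ȳ)² = 707.8200
r_3 = -26.6825 / 707.8200 = -0.038

-0.038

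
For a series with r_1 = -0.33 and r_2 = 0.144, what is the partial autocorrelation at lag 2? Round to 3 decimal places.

φ_{22} = (r_2 − r_1²) / (1 − r_1²)
r_1² = (-0.33)² = 0.1089
Numerator = 0.144 − 0.1089 = 0.0351; denominator = 1 − 0.1089 = 0.8911
φ_{22} = 0.0351 / 0.8911 = 0.039

0.039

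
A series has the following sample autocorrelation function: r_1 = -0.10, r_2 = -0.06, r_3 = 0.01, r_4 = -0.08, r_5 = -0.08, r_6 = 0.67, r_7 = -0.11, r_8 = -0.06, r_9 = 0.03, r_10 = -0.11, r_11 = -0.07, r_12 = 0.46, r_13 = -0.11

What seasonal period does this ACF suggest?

The largest autocorrelation is r_6 = 0.67, with a weaker echo at lag 12 (0.46); the remaining lags stay at or below 0.03.
The dominant spike at lag 6 indicates a seasonal period of 6.

6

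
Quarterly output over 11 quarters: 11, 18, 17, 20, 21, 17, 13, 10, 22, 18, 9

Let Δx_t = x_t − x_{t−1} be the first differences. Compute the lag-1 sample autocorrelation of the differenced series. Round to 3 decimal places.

-0.091

First differences Δx: 7, -1, 3, 1, -4, -4, -3, 12, -4, -9
Mean of differences = -0.2000
Numerator Σ(Δx_t−Δx̄)(Δx_{t+1}−Δx̄) = -31.0400
Denominator Σ(Δx_t−Δx̄)² = 341.6000
r_1(Δx) = -31.0400 / 341.6000 = -0.091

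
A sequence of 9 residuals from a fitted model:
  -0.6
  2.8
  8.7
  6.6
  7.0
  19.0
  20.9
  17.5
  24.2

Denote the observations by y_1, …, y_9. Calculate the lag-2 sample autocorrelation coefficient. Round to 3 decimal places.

Mean ȳ = (-0.6 + 2.8 + 8.7 + 6.6 + 7.0 + 19.0 + 20.9 + 17.5 + 24.2)/9 = 11.7889
Numerator Σ_{t=1}^{7}(y_t−ȳ)(y_{t+2}−ȳ) = 172.9153
Denominator Σ(y_t−ȳ)² = 615.3489
r_2 = 172.9153 / 615.3489 = 0.281

0.281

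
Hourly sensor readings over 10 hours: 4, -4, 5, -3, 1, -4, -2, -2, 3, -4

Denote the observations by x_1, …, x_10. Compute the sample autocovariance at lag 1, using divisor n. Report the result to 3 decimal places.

-6.796

Mean x̄ = (4 − 4 + 5 − 3 + 1 − 4 − 2 − 2 + 3 − 4)/10 = -0.6000
Σ_{t=1}^{9}(x_t−x̄)(x_{t+1}−x̄) = -67.9600
γ_1 = -67.9600 / 10 = -6.796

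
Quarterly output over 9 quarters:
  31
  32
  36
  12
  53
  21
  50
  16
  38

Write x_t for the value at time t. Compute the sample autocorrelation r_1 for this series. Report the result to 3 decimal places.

-0.823

Mean x̄ = (31 + 32 + 36 + 12 + 53 + 21 + 50 + 16 + 38)/9 = 32.1111
Numerator Σ_{t=1}^{8}(x_t−x̄)(x_{t+1}−x̄) = -1312.5679
Denominator Σ(x_t−x̄)² = 1594.8889
r_1 = -1312.5679 / 1594.8889 = -0.823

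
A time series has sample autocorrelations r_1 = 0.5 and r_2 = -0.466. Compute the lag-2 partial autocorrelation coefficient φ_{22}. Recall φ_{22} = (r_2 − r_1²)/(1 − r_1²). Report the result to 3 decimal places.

-0.955

φ_{22} = (r_2 − r_1²) / (1 − r_1²)
r_1² = (0.5)² = 0.25
Numerator = -0.466 − 0.2500 = -0.7160; denominator = 1 − 0.2500 = 0.7500
φ_{22} = -0.7160 / 0.7500 = -0.955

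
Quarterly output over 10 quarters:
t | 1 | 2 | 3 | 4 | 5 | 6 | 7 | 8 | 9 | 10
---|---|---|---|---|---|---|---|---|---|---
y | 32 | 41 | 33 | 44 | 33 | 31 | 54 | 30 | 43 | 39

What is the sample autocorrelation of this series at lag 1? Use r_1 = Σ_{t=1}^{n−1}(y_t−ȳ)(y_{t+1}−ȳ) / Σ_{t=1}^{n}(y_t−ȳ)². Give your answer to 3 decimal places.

Mean ȳ = (32 + 41 + 33 + 44 + 33 + 31 + 54 + 30 + 43 + 39)/10 = 38.0000
Numerator Σ_{t=1}^{9}(y_t−ȳ)(y_{t+1}−ȳ) = -333.0000
Denominator Σ(y_t−ȳ)² = 526.0000
r_1 = -333.0000 / 526.0000 = -0.633

-0.633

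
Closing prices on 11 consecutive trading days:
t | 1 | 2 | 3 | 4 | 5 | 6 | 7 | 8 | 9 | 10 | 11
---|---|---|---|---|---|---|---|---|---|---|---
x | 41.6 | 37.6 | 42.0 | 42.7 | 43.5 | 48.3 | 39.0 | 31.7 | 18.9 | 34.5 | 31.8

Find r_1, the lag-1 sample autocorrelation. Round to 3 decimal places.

0.482

Mean x̄ = (41.6 + 37.6 + 42.0 + 42.7 + 43.5 + 48.3 + 39.0 + 31.7 + 18.9 + 34.5 + 31.8)/11 = 37.4182
Numerator Σ_{t=1}^{10}(x_t−x̄)(x_{t+1}−x̄) = 308.5906
Denominator Σ(x_t−x̄)² = 640.0164
r_1 = 308.5906 / 640.0164 = 0.482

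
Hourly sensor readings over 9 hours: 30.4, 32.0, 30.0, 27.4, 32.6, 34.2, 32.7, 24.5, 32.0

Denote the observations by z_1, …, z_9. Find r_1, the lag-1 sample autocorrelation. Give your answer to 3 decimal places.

Mean z̄ = (30.4 + 32.0 + 30.0 + 27.4 + 32.6 + 34.2 + 32.7 + 24.5 + 32.0)/9 = 30.6444
Numerator Σ_{t=1}^{8}(z_t−z̄)(z_{t+1}−z̄) = -12.1564
Denominator Σ(z_t−z̄)² = 73.1222
r_1 = -12.1564 / 73.1222 = -0.166

-0.166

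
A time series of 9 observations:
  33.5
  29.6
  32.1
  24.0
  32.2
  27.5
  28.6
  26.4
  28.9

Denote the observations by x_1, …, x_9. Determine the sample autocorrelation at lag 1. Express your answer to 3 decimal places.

Mean x̄ = (33.5 + 29.6 + 32.1 + 24.0 + 32.2 + 27.5 + 28.6 + 26.4 + 28.9)/9 = 29.2000
Numerator Σ_{t=1}^{8}(x_t−x̄)(x_{t+1}−x̄) = -29.3600
Denominator Σ(x_t−x̄)² = 74.2800
r_1 = -29.3600 / 74.2800 = -0.395

-0.395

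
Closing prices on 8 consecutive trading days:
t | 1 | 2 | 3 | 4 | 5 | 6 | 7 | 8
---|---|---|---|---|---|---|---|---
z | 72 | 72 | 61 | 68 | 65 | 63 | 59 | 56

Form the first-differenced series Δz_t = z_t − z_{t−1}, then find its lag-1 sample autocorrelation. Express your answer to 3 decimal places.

-0.624

First differences Δz: 0, -11, 7, -3, -2, -4, -3
Mean of differences = -2.2857
Numerator Σ(Δz_t−Δz̄)(Δz_{t+1}−Δz̄) = -106.9388
Denominator Σ(Δz_t−Δz̄)² = 171.4286
r_1(Δz) = -106.9388 / 171.4286 = -0.624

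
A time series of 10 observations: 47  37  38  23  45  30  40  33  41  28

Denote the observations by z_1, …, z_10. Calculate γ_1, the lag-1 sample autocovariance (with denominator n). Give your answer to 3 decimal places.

-27.484

Mean z̄ = (47 + 37 + 38 + 23 + 45 + 30 + 40 + 33 + 41 + 28)/10 = 36.2000
Σ_{t=1}^{9}(z_t−z̄)(z_{t+1}−z̄) = -274.8400
γ_1 = -274.8400 / 10 = -27.484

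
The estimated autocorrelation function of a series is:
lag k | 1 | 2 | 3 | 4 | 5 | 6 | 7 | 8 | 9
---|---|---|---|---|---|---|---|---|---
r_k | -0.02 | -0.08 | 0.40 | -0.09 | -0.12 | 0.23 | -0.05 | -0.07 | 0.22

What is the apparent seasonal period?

3

The largest autocorrelation is r_3 = 0.40, with weaker echoes at lags 6 (0.23) and 9 (0.22); the remaining lags stay at or below -0.02.
The dominant spike at lag 3 indicates a seasonal period of 3.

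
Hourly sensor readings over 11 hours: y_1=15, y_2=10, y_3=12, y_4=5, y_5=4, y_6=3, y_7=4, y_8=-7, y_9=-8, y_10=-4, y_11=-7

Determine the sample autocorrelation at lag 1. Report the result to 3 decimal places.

Mean ȳ = (15 + 10 + 12 + 5 + 4 + 3 + 4 − 7 − 8 − 4 − 7)/11 = 2.4545
Numerator Σ_{t=1}^{10}(y_t−ȳ)(y_{t+1}−ȳ) = 409.3388
Denominator Σ(y_t−ȳ)² = 646.7273
r_1 = 409.3388 / 646.7273 = 0.633

0.633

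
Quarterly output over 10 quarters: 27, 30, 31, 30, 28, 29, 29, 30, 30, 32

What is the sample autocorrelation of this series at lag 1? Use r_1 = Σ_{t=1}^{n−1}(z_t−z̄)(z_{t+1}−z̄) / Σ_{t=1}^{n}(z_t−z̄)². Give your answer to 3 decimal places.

Mean z̄ = (27 + 30 + 31 + 30 + 28 + 29 + 29 + 30 + 30 + 32)/10 = 29.6000
Numerator Σ_{t=1}^{9}(z_t−z̄)(z_{t+1}−z̄) = 1.6400
Denominator Σ(z_t−z̄)² = 18.4000
r_1 = 1.6400 / 18.4000 = 0.089

0.089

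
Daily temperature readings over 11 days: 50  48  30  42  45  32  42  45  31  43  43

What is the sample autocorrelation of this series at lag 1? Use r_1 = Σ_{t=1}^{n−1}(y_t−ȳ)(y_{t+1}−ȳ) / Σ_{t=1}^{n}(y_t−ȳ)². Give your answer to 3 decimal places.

-0.249

Mean ȳ = (50 + 48 + 30 + 42 + 45 + 32 + 42 + 45 + 31 + 43 + 43)/11 = 41.0000
Numerator Σ_{t=1}^{10}(y_t−ȳ)(y_{t+1}−ȳ) = -118.0000
Denominator Σ(y_t−ȳ)² = 474.0000
r_1 = -118.0000 / 474.0000 = -0.249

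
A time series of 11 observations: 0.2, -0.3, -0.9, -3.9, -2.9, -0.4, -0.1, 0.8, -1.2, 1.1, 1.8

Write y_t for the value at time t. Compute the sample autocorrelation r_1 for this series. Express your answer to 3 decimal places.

0.406

Mean ȳ = (0.2 − 0.3 − 0.9 − 3.9 − 2.9 − 0.4 − 0.1 + 0.8 − 1.2 + 1.1 + 1.8)/11 = -0.5273
Numerator Σ_{t=1}^{10}(y_t−ȳ)(y_{t+1}−ȳ) = 11.4593
Denominator Σ(y_t−ȳ)² = 28.2018
r_1 = 11.4593 / 28.2018 = 0.406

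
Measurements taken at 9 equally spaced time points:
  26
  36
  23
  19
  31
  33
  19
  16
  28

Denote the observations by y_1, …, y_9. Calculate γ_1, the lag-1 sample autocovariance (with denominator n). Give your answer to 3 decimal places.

-1.086

Mean ȳ = (26 + 36 + 23 + 19 + 31 + 33 + 19 + 16 + 28)/9 = 25.6667
Σ_{t=1}^{8}(y_t−ȳ)(y_{t+1}−ȳ) = -9.7778
γ_1 = -9.7778 / 9 = -1.086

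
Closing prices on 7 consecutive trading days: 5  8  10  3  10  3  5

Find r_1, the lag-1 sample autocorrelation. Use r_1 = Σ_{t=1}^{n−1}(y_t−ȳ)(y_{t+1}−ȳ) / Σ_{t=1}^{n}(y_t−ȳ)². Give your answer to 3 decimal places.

-0.509

Mean ȳ = (5 + 8 + 10 + 3 + 10 + 3 + 5)/7 = 6.2857
Deviations from mean: -1.2857, 1.7143, 3.7143, -3.2857, 3.7143, -3.2857, -1.2857
Σ(y_t−ȳ)(y_{t+1}−ȳ) = (-2.2041) + (6.3673) + (-12.2041) + (-12.2041) + (-12.2041) + (4.2245) = -28.2245
Denominator Σ(y_t−ȳ)² = 55.4286
r_1 = -28.2245 / 55.4286 = -0.509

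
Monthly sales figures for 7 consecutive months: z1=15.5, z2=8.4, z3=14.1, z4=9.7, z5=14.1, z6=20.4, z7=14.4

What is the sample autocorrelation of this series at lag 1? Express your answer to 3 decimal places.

Mean z̄ = (15.5 + 8.4 + 14.1 + 9.7 + 14.1 + 20.4 + 14.4)/7 = 13.8000
Deviations from mean: 1.7000, -5.4000, 0.3000, -4.1000, 0.3000, 6.6000, 0.6000
Σ(z_t−z̄)(z_{t+1}−z̄) = (-9.1800) + (-1.6200) + (-1.2300) + (-1.2300) + (1.9800) + (3.9600) = -7.3200
Denominator Σ(z_t−z̄)² = 92.9600
r_1 = -7.3200 / 92.9600 = -0.079

-0.079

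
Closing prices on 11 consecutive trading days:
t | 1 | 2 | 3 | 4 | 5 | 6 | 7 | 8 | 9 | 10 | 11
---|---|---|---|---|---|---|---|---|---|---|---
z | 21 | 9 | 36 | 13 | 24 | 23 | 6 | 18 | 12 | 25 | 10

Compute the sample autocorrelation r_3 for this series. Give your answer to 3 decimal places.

Mean z̄ = (21 + 9 + 36 + 13 + 24 + 23 + 6 + 18 + 12 + 25 + 10)/11 = 17.9091
Numerator Σ_{t=1}^{8}(z_t−z̄)(z_{t+3}−z̄) = -33.5702
Denominator Σ(z_t−z̄)² = 792.9091
r_3 = -33.5702 / 792.9091 = -0.042

-0.042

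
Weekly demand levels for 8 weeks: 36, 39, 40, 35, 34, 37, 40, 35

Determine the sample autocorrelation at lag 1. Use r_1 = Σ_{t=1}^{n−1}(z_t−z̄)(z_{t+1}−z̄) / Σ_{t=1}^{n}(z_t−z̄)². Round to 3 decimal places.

Mean z̄ = (36 + 39 + 40 + 35 + 34 + 37 + 40 + 35)/8 = 37.0000
Deviations from mean: -1.0000, 2.0000, 3.0000, -2.0000, -3.0000, 0.0000, 3.0000, -2.0000
Σ(z_t−z̄)(z_{t+1}−z̄) = (-2.0000) + (6.0000) + (-6.0000) + (6.0000) + (0.0000) + (0.0000) + (-6.0000) = -2.0000
Denominator Σ(z_t−z̄)² = 40.0000
r_1 = -2.0000 / 40.0000 = -0.050

-0.050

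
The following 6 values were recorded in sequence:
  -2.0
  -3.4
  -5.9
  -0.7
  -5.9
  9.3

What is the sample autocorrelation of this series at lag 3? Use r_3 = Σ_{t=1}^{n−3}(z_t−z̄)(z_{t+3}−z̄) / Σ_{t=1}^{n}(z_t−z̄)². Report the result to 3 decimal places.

-0.248

Mean z̄ = (-2.0 − 3.4 − 5.9 − 0.7 − 5.9 + 9.3)/6 = -1.4333
Deviations from mean: -0.5667, -1.9667, -4.4667, 0.7333, -4.4667, 10.7333
Numerator Σ_{t=1}^{3}(z_t−z̄)(z_{t+3}−z̄) = -39.5733
Denominator Σ(z_t−z̄)² = 159.8333
r_3 = -39.5733 / 159.8333 = -0.248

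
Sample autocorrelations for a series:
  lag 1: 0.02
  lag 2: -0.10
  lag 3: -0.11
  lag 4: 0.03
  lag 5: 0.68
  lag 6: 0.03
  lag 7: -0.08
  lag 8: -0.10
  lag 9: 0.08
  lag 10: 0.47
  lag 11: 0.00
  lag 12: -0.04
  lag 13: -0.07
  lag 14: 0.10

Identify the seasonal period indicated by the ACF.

5

The largest autocorrelation is r_5 = 0.68, with a weaker echo at lag 10 (0.47); the remaining lags stay at or below 0.10.
The dominant spike at lag 5 indicates a seasonal period of 5.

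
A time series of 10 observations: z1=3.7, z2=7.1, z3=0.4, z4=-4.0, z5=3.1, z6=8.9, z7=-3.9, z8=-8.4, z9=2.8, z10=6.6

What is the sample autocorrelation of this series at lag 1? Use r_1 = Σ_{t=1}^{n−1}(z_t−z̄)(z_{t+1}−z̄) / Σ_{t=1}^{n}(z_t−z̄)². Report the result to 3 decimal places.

0.083

Mean z̄ = (3.7 + 7.1 + 0.4 − 4.0 + 3.1 + 8.9 − 3.9 − 8.4 + 2.8 + 6.6)/10 = 1.6300
Numerator Σ_{t=1}^{9}(z_t−z̄)(z_{t+1}−z̄) = 23.2731
Denominator Σ(z_t−z̄)² = 279.6810
r_1 = 23.2731 / 279.6810 = 0.083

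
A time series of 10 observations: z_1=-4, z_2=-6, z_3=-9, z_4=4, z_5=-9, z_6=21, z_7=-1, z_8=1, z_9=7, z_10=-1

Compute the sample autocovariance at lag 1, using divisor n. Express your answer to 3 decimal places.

-20.749

Mean z̄ = (-4 − 6 − 9 + 4 − 9 + 21 − 1 + 1 + 7 − 1)/10 = 0.3000
Σ_{t=1}^{9}(z_t−z̄)(z_{t+1}−z̄) = -207.4900
γ_1 = -207.4900 / 10 = -20.749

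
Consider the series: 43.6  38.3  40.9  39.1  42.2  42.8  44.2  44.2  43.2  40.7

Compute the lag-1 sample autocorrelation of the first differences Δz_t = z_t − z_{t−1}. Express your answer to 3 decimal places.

-0.308

First differences Δz: -5.3, 2.6, -1.8, 3.1, 0.6, 1.4, 0.0, -1.0, -2.5
Mean of differences = -0.3222
Numerator Σ(Δz_t−Δz̄)(Δz_{t+1}−Δz̄) = -17.3649
Denominator Σ(Δz_t−Δz̄)² = 56.3356
r_1(Δz) = -17.3649 / 56.3356 = -0.308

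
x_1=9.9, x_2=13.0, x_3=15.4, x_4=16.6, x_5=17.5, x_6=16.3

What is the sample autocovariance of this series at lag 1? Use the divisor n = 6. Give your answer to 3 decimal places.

2.964

Mean x̄ = (9.9 + 13.0 + 15.4 + 16.6 + 17.5 + 16.3)/6 = 14.7833
Σ_{t=1}^{5}(x_t−x̄)(x_{t+1}−x̄) = 17.7847
γ_1 = 17.7847 / 6 = 2.964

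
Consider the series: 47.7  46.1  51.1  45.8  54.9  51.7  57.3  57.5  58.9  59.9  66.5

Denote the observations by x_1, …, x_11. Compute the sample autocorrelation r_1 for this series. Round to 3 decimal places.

0.502

Mean x̄ = (47.7 + 46.1 + 51.1 + 45.8 + 54.9 + 51.7 + 57.3 + 57.5 + 58.9 + 59.9 + 66.5)/11 = 54.3091
Numerator Σ_{t=1}^{10}(x_t−x̄)(x_{t+1}−x̄) = 211.5499
Denominator Σ(x_t−x̄)² = 421.0091
r_1 = 211.5499 / 421.0091 = 0.502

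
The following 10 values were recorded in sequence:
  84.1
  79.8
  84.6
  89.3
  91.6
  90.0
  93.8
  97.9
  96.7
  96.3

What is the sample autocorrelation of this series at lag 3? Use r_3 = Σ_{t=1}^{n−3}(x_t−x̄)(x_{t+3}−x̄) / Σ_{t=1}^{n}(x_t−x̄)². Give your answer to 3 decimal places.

0.058

Mean x̄ = (84.1 + 79.8 + 84.6 + 89.3 + 91.6 + 90.0 + 93.8 + 97.9 + 96.7 + 96.3)/10 = 90.4100
Numerator Σ_{t=1}^{7}(x_t−x̄)(x_{t+3}−x̄) = 19.2987
Denominator Σ(x_t−x̄)² = 330.8090
r_3 = 19.2987 / 330.8090 = 0.058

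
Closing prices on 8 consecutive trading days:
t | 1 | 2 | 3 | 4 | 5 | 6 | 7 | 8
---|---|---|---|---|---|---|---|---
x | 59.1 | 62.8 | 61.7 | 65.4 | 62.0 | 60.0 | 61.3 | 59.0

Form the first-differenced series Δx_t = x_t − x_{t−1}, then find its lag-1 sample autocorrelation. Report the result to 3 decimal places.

-0.382

First differences Δx: 3.7, -1.1, 3.7, -3.4, -2.0, 1.3, -2.3
Mean of differences = -0.0143
Numerator Σ(Δx_t−Δx̄)(Δx_{t+1}−Δx̄) = -19.5316
Denominator Σ(Δx_t−Δx̄)² = 51.1286
r_1(Δx) = -19.5316 / 51.1286 = -0.382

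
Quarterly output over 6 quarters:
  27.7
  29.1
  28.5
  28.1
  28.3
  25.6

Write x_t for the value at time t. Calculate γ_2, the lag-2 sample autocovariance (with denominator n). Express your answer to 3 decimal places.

-0.015

Mean x̄ = (27.7 + 29.1 + 28.5 + 28.1 + 28.3 + 25.6)/6 = 27.8833
Deviations: -0.1833, 1.2167, 0.6167, 0.2167, 0.4167, -2.2833
Σ_{t=1}^{4}(x_t−x̄)(x_{t+2}−x̄) = -0.0872
γ_2 = -0.0872 / 6 = -0.015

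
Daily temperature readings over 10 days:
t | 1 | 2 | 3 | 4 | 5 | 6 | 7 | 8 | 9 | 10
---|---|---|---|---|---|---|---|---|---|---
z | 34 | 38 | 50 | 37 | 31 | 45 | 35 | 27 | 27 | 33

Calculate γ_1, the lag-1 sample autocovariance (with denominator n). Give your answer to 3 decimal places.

9.651

Mean z̄ = (34 + 38 + 50 + 37 + 31 + 45 + 35 + 27 + 27 + 33)/10 = 35.7000
Σ_{t=1}^{9}(z_t−z̄)(z_{t+1}−z̄) = 96.5100
γ_1 = 96.5100 / 10 = 9.651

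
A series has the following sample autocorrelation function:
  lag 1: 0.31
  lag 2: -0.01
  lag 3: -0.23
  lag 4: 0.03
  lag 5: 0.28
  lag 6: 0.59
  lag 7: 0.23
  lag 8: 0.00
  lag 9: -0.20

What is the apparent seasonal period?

6

The largest autocorrelation is r_6 = 0.59; the remaining lags stay at or below 0.31.
The dominant spike at lag 6 indicates a seasonal period of 6.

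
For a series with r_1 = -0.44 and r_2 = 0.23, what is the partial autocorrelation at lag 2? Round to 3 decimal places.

φ_{22} = (r_2 − r_1²) / (1 − r_1²)
r_1² = (-0.44)² = 0.1936
Numerator = 0.23 − 0.1936 = 0.0364; denominator = 1 − 0.1936 = 0.8064
φ_{22} = 0.0364 / 0.8064 = 0.045

0.045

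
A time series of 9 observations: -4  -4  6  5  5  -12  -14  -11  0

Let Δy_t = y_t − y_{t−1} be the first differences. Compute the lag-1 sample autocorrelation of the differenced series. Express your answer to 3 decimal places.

0.104

First differences Δy: 0, 10, -1, 0, -17, -2, 3, 11
Mean of differences = 0.5000
Numerator Σ(Δy_t−Δȳ)(Δy_{t+1}−Δȳ) = 54.2500
Denominator Σ(Δy_t−Δȳ)² = 522.0000
r_1(Δy) = 54.2500 / 522.0000 = 0.104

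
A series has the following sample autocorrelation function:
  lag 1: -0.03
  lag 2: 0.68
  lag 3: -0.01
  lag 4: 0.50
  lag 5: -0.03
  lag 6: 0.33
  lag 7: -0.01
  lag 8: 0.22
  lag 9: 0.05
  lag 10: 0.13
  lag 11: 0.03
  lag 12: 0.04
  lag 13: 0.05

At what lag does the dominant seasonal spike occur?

The largest autocorrelation is r_2 = 0.68, with weaker echoes at lags 4 (0.50), 6 (0.33) and 8 (0.22); the remaining lags stay at or below 0.13.
The dominant spike at lag 2 indicates a seasonal period of 2.

2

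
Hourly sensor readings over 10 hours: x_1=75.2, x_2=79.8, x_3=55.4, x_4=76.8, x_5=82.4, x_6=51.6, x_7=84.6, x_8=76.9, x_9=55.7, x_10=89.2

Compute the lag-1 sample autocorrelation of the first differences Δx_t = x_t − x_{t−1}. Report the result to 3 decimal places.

-0.520

First differences Δx: 4.6, -24.4, 21.4, 5.6, -30.8, 33.0, -7.7, -21.2, 33.5
Mean of differences = 1.5556
Numerator Σ(Δx_t−Δx̄)(Δx_{t+1}−Δx̄) = -2469.4309
Denominator Σ(Δx_t−Δx̄)² = 4752.6822
r_1(Δx) = -2469.4309 / 4752.6822 = -0.520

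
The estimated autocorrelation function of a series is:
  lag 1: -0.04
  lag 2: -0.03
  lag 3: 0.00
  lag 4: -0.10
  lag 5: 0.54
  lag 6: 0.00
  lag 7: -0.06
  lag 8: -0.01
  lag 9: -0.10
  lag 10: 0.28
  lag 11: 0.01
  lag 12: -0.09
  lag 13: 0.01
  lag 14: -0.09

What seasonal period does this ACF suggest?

5

The largest autocorrelation is r_5 = 0.54, with a weaker echo at lag 10 (0.28); the remaining lags stay at or below 0.01.
The dominant spike at lag 5 indicates a seasonal period of 5.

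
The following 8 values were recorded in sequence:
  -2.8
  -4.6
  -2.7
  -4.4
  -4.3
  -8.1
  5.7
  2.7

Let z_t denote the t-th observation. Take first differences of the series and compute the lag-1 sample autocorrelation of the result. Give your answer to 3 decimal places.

-0.500

First differences Δz: -1.8, 1.9, -1.7, 0.1, -3.8, 13.8, -3.0
Mean of differences = 0.7857
Numerator Σ(Δz_t−Δz̄)(Δz_{t+1}−Δz̄) = -109.7502
Denominator Σ(Δz_t−Δz̄)² = 219.3086
r_1(Δz) = -109.7502 / 219.3086 = -0.500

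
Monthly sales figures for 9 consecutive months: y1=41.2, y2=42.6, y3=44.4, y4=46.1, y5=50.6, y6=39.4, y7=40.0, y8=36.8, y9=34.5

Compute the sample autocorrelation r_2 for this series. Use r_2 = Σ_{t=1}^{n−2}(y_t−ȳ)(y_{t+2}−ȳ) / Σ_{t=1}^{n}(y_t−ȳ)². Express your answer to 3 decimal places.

Mean ȳ = (41.2 + 42.6 + 44.4 + 46.1 + 50.6 + 39.4 + 40.0 + 36.8 + 34.5)/9 = 41.7333
Σ(y_t−ȳ)(y_{t+2}−ȳ) = (-1.4222) + (3.7844) + (23.6444) + (-10.1889) + (-15.3689) + (11.5111) + (12.5378) = 24.4978
Denominator Σ(y_t−ȳ)² = 190.9400
r_2 = 24.4978 / 190.9400 = 0.128

0.128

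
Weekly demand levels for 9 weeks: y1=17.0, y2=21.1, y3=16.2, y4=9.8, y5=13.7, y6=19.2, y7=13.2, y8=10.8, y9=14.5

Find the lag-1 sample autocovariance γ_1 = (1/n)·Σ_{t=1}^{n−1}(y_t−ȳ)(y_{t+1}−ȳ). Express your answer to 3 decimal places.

Mean ȳ = (17.0 + 21.1 + 16.2 + 9.8 + 13.7 + 19.2 + 13.2 + 10.8 + 14.5)/9 = 15.0556
Σ_{t=1}^{8}(y_t−ȳ)(y_{t+1}−ȳ) = 16.7325
γ_1 = 16.7325 / 9 = 1.859

1.859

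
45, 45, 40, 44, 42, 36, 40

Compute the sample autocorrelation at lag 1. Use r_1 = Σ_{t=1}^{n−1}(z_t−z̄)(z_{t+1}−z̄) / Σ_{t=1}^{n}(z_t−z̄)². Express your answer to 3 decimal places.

0.154

Mean z̄ = (45 + 45 + 40 + 44 + 42 + 36 + 40)/7 = 41.7143
Σ(z_t−z̄)(z_{t+1}−z̄) = (10.7959) + (-5.6327) + (-3.9184) + (0.6531) + (-1.6327) + (9.7959) = 10.0612
Denominator Σ(z_t−z̄)² = 65.4286
r_1 = 10.0612 / 65.4286 = 0.154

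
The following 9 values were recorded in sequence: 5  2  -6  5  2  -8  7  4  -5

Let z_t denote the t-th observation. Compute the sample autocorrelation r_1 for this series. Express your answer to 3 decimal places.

-0.371

Mean z̄ = (5 + 2 − 6 + 5 + 2 − 8 + 7 + 4 − 5)/9 = 0.6667
Numerator Σ_{t=1}^{8}(z_t−z̄)(z_{t+1}−z̄) = -90.4444
Denominator Σ(z_t−z̄)² = 244.0000
r_1 = -90.4444 / 244.0000 = -0.371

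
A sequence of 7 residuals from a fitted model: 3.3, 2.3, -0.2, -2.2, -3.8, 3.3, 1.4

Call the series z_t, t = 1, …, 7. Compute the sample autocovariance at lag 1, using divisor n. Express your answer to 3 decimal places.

Mean z̄ = (3.3 + 2.3 − 0.2 − 2.2 − 3.8 + 3.3 + 1.4)/7 = 0.5857
Σ_{t=1}^{6}(z_t−z̄)(z_{t+1}−z̄) = 8.0184
γ_1 = 8.0184 / 7 = 1.145

1.145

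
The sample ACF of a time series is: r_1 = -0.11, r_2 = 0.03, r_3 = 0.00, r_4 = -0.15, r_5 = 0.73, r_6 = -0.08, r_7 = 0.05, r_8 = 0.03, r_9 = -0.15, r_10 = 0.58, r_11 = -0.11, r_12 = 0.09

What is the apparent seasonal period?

The largest autocorrelation is r_5 = 0.73, with a weaker echo at lag 10 (0.58); the remaining lags stay at or below 0.09.
The dominant spike at lag 5 indicates a seasonal period of 5.

5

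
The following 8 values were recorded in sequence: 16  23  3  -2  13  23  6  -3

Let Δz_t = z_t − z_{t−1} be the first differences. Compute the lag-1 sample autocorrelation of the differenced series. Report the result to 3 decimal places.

First differences Δz: 7, -20, -5, 15, 10, -17, -9
Mean of differences = -2.7143
Numerator Σ(Δz_t−Δz̄)(Δz_{t+1}−Δz̄) = -35.5102
Denominator Σ(Δz_t−Δz̄)² = 1117.4286
r_1(Δz) = -35.5102 / 1117.4286 = -0.032

-0.032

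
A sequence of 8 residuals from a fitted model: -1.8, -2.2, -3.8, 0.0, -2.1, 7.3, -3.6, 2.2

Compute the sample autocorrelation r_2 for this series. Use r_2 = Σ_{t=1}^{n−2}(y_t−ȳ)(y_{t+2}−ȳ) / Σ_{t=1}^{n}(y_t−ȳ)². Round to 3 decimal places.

0.402

Mean ȳ = (-1.8 − 2.2 − 3.8 + 0.0 − 2.1 + 7.3 − 3.6 + 2.2)/8 = -0.5000
Deviations from mean: -1.3000, -1.7000, -3.3000, 0.5000, -1.6000, 7.8000, -3.1000, 2.7000
Numerator Σ_{t=1}^{6}(y_t−ȳ)(y_{t+2}−ȳ) = 38.6400
Denominator Σ(y_t−ȳ)² = 96.0200
r_2 = 38.6400 / 96.0200 = 0.402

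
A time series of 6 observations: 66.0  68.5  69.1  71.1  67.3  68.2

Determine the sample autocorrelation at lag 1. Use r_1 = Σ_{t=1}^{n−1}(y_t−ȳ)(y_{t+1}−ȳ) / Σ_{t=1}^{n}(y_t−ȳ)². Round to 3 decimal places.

-0.064

Mean ȳ = (66.0 + 68.5 + 69.1 + 71.1 + 67.3 + 68.2)/6 = 68.3667
Deviations from mean: -2.3667, 0.1333, 0.7333, 2.7333, -1.0667, -0.1667
Σ(y_t−ȳ)(y_{t+1}−ȳ) = (-0.3156) + (0.0978) + (2.0044) + (-2.9156) + (0.1778) = -0.9511
Denominator Σ(y_t−ȳ)² = 14.7933
r_1 = -0.9511 / 14.7933 = -0.064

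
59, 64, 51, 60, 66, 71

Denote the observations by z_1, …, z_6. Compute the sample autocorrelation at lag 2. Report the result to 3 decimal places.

Mean z̄ = (59 + 64 + 51 + 60 + 66 + 71)/6 = 61.8333
Deviations from mean: -2.8333, 2.1667, -10.8333, -1.8333, 4.1667, 9.1667
Σ(z_t−z̄)(z_{t+2}−z̄) = (30.6944) + (-3.9722) + (-45.1389) + (-16.8056) = -35.2222
Denominator Σ(z_t−z̄)² = 234.8333
r_2 = -35.2222 / 234.8333 = -0.150

-0.150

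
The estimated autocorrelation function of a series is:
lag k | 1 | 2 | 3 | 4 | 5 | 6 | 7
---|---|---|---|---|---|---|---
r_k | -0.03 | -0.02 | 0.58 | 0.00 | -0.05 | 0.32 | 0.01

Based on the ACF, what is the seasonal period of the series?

3

The largest autocorrelation is r_3 = 0.58, with a weaker echo at lag 6 (0.32); the remaining lags stay at or below 0.01.
The dominant spike at lag 3 indicates a seasonal period of 3.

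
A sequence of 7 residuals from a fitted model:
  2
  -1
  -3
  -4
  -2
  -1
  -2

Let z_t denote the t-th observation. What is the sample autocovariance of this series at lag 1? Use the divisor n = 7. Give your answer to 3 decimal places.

0.749

Mean z̄ = (2 − 1 − 3 − 4 − 2 − 1 − 2)/7 = -1.5714
Σ_{t=1}^{6}(z_t−z̄)(z_{t+1}−z̄) = 5.2449
γ_1 = 5.2449 / 7 = 0.749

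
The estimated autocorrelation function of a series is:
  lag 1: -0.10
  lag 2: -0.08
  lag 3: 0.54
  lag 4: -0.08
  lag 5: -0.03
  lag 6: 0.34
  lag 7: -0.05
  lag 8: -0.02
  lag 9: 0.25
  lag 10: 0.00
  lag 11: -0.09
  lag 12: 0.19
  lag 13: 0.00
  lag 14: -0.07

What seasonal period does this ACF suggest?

3

The largest autocorrelation is r_3 = 0.54, with weaker echoes at lags 6 (0.34), 9 (0.25) and 12 (0.19); the remaining lags stay at or below 0.00.
The dominant spike at lag 3 indicates a seasonal period of 3.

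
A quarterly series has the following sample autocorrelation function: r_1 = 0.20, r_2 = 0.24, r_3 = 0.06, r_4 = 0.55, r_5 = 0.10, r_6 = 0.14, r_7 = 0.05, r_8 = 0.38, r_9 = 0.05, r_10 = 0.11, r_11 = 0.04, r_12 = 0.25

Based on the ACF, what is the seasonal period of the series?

4

The largest autocorrelation is r_4 = 0.55, with weaker echoes at lags 8 (0.38) and 12 (0.25); the remaining lags stay at or below 0.24.
The dominant spike at lag 4 indicates a seasonal period of 4.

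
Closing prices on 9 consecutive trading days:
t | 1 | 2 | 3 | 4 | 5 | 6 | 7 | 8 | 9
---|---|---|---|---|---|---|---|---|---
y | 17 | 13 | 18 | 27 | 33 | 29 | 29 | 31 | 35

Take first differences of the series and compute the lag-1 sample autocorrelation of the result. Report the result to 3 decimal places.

First differences Δy: -4, 5, 9, 6, -4, 0, 2, 4
Mean of differences = 2.2500
Numerator Σ(Δy_t−Δȳ)(Δy_{t+1}−Δȳ) = 17.4375
Denominator Σ(Δy_t−Δȳ)² = 153.5000
r_1(Δy) = 17.4375 / 153.5000 = 0.114

0.114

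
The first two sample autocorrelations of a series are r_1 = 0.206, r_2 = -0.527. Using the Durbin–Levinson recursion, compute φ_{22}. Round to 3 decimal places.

φ_{22} = (r_2 − r_1²) / (1 − r_1²)
r_1² = (0.206)² = 0.042436
Numerator = -0.527 − 0.0424 = -0.5694; denominator = 1 − 0.0424 = 0.9576
φ_{22} = -0.5694 / 0.9576 = -0.595

-0.595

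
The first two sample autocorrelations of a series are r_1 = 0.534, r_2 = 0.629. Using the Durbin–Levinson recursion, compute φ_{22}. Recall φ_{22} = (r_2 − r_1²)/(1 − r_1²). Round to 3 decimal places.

0.481

φ_{22} = (r_2 − r_1²) / (1 − r_1²)
r_1² = (0.534)² = 0.285156
Numerator = 0.629 − 0.2852 = 0.3438; denominator = 1 − 0.2852 = 0.7148
φ_{22} = 0.3438 / 0.7148 = 0.481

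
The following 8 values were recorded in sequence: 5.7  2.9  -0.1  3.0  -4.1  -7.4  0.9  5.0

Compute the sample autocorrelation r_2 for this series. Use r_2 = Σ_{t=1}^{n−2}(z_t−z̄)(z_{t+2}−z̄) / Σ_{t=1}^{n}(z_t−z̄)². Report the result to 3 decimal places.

-0.343

Mean z̄ = (5.7 + 2.9 − 0.1 + 3.0 − 4.1 − 7.4 + 0.9 + 5.0)/8 = 0.7375
Numerator Σ_{t=1}^{6}(z_t−z̄)(z_{t+2}−z̄) = -49.0953
Denominator Σ(z_t−z̄)² = 142.9388
r_2 = -49.0953 / 142.9388 = -0.343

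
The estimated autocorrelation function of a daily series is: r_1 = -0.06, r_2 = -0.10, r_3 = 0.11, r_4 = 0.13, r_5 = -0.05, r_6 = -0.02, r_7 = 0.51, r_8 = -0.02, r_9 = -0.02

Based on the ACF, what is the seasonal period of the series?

The largest autocorrelation is r_7 = 0.51; the remaining lags stay at or below 0.13.
The dominant spike at lag 7 indicates a seasonal period of 7.

7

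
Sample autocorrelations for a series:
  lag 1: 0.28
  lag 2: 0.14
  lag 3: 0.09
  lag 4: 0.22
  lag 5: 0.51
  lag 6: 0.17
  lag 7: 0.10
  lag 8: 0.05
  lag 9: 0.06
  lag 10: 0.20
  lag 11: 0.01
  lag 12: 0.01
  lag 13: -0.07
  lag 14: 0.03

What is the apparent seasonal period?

The largest autocorrelation is r_5 = 0.51; the remaining lags stay at or below 0.28. The elevated value at lag 1 (0.28), dropping to 0.14 at lag 2, reflects decaying short-term dependence rather than seasonality.
The dominant spike at lag 5 indicates a seasonal period of 5.

5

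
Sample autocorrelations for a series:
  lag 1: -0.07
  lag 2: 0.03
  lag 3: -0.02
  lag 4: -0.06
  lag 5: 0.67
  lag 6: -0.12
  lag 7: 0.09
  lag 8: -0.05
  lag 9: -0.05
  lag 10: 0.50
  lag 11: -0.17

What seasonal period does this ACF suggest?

The largest autocorrelation is r_5 = 0.67, with a weaker echo at lag 10 (0.50); the remaining lags stay at or below 0.09.
The dominant spike at lag 5 indicates a seasonal period of 5.

5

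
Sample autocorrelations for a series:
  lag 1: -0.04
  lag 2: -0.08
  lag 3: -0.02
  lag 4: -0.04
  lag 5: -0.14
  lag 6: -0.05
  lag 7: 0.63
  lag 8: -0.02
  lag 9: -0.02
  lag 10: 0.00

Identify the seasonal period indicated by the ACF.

The largest autocorrelation is r_7 = 0.63; the remaining lags stay at or below 0.00.
The dominant spike at lag 7 indicates a seasonal period of 7.

7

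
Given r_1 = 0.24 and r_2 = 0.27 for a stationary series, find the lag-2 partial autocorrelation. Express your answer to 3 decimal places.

φ_{22} = (r_2 − r_1²) / (1 − r_1²)
r_1² = (0.24)² = 0.0576
Numerator = 0.27 − 0.0576 = 0.2124; denominator = 1 − 0.0576 = 0.9424
φ_{22} = 0.2124 / 0.9424 = 0.225

0.225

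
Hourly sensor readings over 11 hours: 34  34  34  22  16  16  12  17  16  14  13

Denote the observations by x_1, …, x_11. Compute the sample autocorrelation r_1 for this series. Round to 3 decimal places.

0.708

Mean x̄ = (34 + 34 + 34 + 22 + 16 + 16 + 12 + 17 + 16 + 14 + 13)/11 = 20.7273
Numerator Σ_{t=1}^{10}(x_t−x̄)(x_{t+1}−x̄) = 560.7438
Denominator Σ(x_t−x̄)² = 792.1818
r_1 = 560.7438 / 792.1818 = 0.708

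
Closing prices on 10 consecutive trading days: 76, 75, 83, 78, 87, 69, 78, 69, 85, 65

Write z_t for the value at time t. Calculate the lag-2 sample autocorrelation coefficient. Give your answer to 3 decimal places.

Mean z̄ = (76 + 75 + 83 + 78 + 87 + 69 + 78 + 69 + 85 + 65)/10 = 76.5000
Numerator Σ_{t=1}^{8}(z_t−z̄)(z_{t+2}−z̄) = 222.5000
Denominator Σ(z_t−z̄)² = 476.5000
r_2 = 222.5000 / 476.5000 = 0.467

0.467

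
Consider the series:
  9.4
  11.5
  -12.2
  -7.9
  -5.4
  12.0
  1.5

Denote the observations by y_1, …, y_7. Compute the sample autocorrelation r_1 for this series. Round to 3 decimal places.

0.102

Mean ȳ = (9.4 + 11.5 − 12.2 − 7.9 − 5.4 + 12.0 + 1.5)/7 = 1.2714
Deviations from mean: 8.1286, 10.2286, -13.4714, -9.1714, -6.6714, 10.7286, 0.2286
Σ(y_t−ȳ)(y_{t+1}−ȳ) = (83.1437) + (-137.7935) + (123.5522) + (61.1865) + (-71.5749) + (2.4522) = 60.9663
Denominator Σ(y_t−ȳ)² = 595.9543
r_1 = 60.9663 / 595.9543 = 0.102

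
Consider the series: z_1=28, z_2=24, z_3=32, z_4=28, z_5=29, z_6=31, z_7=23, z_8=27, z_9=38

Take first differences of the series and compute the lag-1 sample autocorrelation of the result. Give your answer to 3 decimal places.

-0.260

First differences Δz: -4, 8, -4, 1, 2, -8, 4, 11
Mean of differences = 1.2500
Numerator Σ(Δz_t−Δz̄)(Δz_{t+1}−Δz̄) = -75.3125
Denominator Σ(Δz_t−Δz̄)² = 289.5000
r_1(Δz) = -75.3125 / 289.5000 = -0.260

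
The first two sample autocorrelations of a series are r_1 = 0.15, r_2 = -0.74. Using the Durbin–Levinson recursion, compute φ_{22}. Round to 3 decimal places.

φ_{22} = (r_2 − r_1²) / (1 − r_1²)
r_1² = (0.15)² = 0.0225
Numerator = -0.74 − 0.0225 = -0.7625; denominator = 1 − 0.0225 = 0.9775
φ_{22} = -0.7625 / 0.9775 = -0.780

-0.780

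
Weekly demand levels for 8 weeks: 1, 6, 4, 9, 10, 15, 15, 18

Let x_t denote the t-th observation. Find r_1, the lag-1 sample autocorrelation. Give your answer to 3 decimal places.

Mean x̄ = (1 + 6 + 4 + 9 + 10 + 15 + 15 + 18)/8 = 9.7500
Deviations from mean: -8.7500, -3.7500, -5.7500, -0.7500, 0.2500, 5.2500, 5.2500, 8.2500
Σ(x_t−x̄)(x_{t+1}−x̄) = (32.8125) + (21.5625) + (4.3125) + (-0.1875) + (1.3125) + (27.5625) + (43.3125) = 130.6875
Denominator Σ(x_t−x̄)² = 247.5000
r_1 = 130.6875 / 247.5000 = 0.528

0.528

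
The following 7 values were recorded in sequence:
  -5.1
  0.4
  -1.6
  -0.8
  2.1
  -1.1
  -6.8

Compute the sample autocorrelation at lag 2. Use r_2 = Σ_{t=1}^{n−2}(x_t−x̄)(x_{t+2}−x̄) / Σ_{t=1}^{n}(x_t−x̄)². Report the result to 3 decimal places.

Mean x̄ = (-5.1 + 0.4 − 1.6 − 0.8 + 2.1 − 1.1 − 6.8)/7 = -1.8429
Deviations from mean: -3.2571, 2.2429, 0.2429, 1.0429, 3.9429, 0.7429, -4.9571
Σ(x_t−x̄)(x_{t+2}−x̄) = (-0.7910) + (2.3390) + (0.9576) + (0.7747) + (-19.5453) = -16.2651
Denominator Σ(x_t−x̄)² = 57.4571
r_2 = -16.2651 / 57.4571 = -0.283

-0.283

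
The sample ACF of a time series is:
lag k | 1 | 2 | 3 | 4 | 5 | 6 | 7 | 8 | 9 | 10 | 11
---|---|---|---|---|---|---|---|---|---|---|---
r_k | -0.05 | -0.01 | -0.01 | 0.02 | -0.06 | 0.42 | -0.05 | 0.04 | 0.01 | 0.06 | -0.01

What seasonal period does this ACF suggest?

The largest autocorrelation is r_6 = 0.42; the remaining lags stay at or below 0.06.
The dominant spike at lag 6 indicates a seasonal period of 6.

6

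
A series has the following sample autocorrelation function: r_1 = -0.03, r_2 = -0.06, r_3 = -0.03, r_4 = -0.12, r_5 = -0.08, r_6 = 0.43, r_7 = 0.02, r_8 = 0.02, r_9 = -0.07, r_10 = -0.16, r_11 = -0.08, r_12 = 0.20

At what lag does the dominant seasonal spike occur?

6

The largest autocorrelation is r_6 = 0.43, with a weaker echo at lag 12 (0.20); the remaining lags stay at or below 0.02.
The dominant spike at lag 6 indicates a seasonal period of 6.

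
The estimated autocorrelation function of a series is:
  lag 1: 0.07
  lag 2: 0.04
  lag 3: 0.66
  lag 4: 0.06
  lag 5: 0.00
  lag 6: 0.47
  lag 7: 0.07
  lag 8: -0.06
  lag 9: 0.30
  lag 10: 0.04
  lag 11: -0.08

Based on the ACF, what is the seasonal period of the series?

3

The largest autocorrelation is r_3 = 0.66, with weaker echoes at lags 6 (0.47) and 9 (0.30); the remaining lags stay at or below 0.07.
The dominant spike at lag 3 indicates a seasonal period of 3.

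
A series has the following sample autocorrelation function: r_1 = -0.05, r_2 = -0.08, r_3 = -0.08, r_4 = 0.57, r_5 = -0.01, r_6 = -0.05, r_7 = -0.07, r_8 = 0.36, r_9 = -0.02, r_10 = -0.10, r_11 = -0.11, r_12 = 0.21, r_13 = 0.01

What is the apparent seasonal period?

The largest autocorrelation is r_4 = 0.57, with weaker echoes at lags 8 (0.36) and 12 (0.21); the remaining lags stay at or below 0.01.
The dominant spike at lag 4 indicates a seasonal period of 4.

4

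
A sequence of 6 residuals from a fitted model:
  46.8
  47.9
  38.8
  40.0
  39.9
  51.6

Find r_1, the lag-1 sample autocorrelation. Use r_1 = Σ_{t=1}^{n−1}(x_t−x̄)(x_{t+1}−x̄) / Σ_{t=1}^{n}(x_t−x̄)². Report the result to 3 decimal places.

Mean x̄ = (46.8 + 47.9 + 38.8 + 40.0 + 39.9 + 51.6)/6 = 44.1667
Deviations from mean: 2.6333, 3.7333, -5.3667, -4.1667, -4.2667, 7.4333
Numerator Σ_{t=1}^{5}(x_t−x̄)(x_{t+1}−x̄) = -1.7811
Denominator Σ(x_t−x̄)² = 140.4933
r_1 = -1.7811 / 140.4933 = -0.013

-0.013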